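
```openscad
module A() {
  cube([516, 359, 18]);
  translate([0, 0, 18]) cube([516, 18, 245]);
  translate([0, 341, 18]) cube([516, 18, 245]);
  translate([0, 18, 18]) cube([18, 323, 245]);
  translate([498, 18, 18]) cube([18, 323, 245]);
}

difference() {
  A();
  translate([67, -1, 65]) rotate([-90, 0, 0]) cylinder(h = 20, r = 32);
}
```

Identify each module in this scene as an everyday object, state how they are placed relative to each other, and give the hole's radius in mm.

The subtracted cylinder has r = 32 mm.

A is an open box. The open box has a circular hole through its front wall. The hole's radius is 32 mm.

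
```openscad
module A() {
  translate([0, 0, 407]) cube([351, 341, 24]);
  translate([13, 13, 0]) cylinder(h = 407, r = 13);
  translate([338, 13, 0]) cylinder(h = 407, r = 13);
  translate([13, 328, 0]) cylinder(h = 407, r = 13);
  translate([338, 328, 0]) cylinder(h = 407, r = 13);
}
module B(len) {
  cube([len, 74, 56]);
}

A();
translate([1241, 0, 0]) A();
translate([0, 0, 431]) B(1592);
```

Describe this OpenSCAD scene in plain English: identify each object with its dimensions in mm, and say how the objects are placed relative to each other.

A is a simple wooden stool: a rectangular seat 351 mm (x) by 341 mm (y), 24 mm thick, top face at z = 431 mm, on four round legs, each 26 mm in diameter. The legs rest on z = 0, each leg's axis is inset half a diameter from the nearest pair of seat edges (so the leg's bounding box is flush with the corner).

B is a rectangular beam 1592 mm long (x), 74 mm deep (y), 56 mm thick (z).

The beam spans the tops of two stools placed 890 mm apart, resting at z = 431 mm.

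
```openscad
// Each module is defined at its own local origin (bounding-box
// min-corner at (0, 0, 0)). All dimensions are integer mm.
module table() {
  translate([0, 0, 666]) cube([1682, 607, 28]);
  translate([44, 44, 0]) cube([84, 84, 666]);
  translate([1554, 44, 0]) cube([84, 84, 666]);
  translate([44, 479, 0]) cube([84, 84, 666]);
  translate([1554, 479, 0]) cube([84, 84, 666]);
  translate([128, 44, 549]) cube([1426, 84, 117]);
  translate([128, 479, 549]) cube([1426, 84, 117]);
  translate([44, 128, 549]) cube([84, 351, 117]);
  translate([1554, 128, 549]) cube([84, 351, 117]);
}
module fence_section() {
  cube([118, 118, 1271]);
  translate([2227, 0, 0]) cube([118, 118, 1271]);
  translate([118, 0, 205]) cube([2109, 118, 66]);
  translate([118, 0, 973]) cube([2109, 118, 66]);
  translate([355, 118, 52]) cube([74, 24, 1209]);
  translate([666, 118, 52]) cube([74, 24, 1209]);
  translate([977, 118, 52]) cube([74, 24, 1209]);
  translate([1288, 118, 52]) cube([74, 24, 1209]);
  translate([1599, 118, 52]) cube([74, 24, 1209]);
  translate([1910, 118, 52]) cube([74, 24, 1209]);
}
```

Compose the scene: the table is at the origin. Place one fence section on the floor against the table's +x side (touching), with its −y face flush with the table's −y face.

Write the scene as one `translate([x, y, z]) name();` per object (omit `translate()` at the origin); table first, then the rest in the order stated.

table();
translate([1682, 0, 0]) fence_section();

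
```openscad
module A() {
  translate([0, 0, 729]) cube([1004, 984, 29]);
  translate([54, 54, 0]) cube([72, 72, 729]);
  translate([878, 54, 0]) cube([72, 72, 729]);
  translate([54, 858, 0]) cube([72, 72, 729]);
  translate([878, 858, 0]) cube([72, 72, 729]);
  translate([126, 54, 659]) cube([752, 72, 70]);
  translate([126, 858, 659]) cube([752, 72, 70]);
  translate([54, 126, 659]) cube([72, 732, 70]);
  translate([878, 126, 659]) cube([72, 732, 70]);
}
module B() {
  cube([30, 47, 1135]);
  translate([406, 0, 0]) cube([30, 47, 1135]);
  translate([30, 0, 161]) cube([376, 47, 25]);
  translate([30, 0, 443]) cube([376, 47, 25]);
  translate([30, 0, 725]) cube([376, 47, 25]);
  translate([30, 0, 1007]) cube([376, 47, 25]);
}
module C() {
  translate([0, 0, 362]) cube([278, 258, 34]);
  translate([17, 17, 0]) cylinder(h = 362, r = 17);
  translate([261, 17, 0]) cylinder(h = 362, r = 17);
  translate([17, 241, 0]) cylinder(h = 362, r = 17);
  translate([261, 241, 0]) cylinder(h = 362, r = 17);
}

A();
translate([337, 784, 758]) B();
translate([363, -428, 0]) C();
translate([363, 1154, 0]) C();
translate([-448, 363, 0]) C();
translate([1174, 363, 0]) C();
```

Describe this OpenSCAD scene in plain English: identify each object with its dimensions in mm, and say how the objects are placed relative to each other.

A is a table: top 1004 mm (x) × 984 mm (y), 29 mm thick, upper face at z = 758 mm, on four 72×72 mm square legs, each inset 54 mm from the nearest pair of top edges, running from z = 0 to the bottom of the top. Four apron rails, 72 mm thick and 70 mm tall, run between adjacent legs with their top edges flush with the underside of the top and their outer faces flush with the legs' outer faces.

B is a wooden ladder with two side rails of 30×47 mm section and 1135 mm height, set 436 mm apart overall. Between them run 4 rectangular rungs (47 mm deep, 25 mm thick), front faces flush with the rails' −y face. The bottom of the first rung is 161 mm above the floor and each subsequent rung is 282 mm higher than the one below.

C is a four-legged stool. The seat is 278×258 mm, 34 mm thick, top at z = 396 mm. It stands on four round legs, each 34 mm in diameter, from z = 0 to the seat underside, each leg's axis is inset half a diameter from the nearest pair of seat edges (so the leg's bounding box is flush with the corner).

The ladder is on top of the table. Four stools sit around the table at the −y, +y, −x, +x sides.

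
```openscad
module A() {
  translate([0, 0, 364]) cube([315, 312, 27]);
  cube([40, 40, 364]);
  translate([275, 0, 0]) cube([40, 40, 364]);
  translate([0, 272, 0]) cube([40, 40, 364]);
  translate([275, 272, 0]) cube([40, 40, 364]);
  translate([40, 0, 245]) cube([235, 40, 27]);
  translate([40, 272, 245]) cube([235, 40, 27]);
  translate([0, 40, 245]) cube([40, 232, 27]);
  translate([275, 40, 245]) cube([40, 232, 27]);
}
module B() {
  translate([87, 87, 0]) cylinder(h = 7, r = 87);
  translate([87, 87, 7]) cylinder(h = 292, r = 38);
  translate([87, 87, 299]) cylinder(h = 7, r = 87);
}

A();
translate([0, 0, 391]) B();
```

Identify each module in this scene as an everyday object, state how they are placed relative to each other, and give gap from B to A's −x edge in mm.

A is a stool. B is a spool. The spool is on top of the stool. The gap from the spool to the stool's −x edge is 0 mm.

The spool's min-x is at 0; the stool's min-x is 0; gap = 0 mm.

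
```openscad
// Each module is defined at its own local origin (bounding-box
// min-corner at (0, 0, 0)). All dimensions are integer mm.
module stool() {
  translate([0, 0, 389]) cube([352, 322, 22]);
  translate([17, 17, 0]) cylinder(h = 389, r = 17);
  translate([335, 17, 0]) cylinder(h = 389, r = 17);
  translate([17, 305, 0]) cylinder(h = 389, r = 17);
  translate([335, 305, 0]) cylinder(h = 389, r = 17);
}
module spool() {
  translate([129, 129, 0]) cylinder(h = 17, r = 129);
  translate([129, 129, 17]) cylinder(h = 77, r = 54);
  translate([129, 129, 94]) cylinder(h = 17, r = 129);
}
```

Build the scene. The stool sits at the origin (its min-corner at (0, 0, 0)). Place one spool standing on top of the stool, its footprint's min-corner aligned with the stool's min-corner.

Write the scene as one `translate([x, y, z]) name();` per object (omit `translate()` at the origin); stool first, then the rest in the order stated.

stool();
translate([0, 0, 411]) spool();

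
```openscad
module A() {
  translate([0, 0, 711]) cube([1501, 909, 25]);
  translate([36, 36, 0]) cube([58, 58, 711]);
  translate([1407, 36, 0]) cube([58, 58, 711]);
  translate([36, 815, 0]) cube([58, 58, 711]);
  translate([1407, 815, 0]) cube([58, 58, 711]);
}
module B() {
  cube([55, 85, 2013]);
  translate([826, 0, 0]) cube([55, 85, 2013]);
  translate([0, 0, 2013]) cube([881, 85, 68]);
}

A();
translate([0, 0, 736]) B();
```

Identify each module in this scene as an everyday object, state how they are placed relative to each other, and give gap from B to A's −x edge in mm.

A is a table. B is a door frame. The door frame is on top of the table. The gap from the door frame to the table's −x edge is 0 mm.

The door frame's min-x is at 0; the table's min-x is 0; gap = 0 mm.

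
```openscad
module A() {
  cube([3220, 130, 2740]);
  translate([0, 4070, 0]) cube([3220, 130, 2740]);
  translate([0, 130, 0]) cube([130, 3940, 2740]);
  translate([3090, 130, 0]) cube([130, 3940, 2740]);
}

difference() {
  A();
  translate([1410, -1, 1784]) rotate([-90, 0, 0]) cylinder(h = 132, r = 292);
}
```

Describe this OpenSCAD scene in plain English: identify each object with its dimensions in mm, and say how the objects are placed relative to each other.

A is a box-shaped house frame (walls only): outside footprint 3220×4200 mm, wall height 2740 mm, wall thickness 130 mm. The two y-facing walls run the full x-width; the two x-facing walls fit between the inner faces of the y-facing walls.

The house frame has a circular hole of radius 292 mm through its front wall, centred at (x = 1410, z = 1784).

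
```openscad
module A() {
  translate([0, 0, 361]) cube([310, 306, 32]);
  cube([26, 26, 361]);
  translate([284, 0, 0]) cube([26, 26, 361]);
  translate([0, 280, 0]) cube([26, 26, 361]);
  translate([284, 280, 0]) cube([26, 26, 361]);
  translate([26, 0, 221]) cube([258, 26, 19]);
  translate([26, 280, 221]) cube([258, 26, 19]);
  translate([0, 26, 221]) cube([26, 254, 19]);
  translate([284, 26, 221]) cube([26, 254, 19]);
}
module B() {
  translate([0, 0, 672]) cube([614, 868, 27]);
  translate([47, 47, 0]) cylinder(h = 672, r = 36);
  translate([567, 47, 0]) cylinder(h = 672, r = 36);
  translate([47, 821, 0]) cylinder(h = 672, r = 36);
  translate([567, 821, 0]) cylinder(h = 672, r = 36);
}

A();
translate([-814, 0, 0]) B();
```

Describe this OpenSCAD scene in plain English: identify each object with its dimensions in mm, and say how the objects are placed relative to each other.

A is a four-legged stool. The seat is 310×306 mm, 32 mm thick, top at z = 393 mm. It stands on four square legs, each 26×26 mm in cross-section, from z = 0 to the seat underside, each flush with a corner of the seat. Four stretchers, 26 mm wide and 19 mm tall, connect adjacent legs with their undersides at z = 221 mm, each running between the inner faces of the legs it joins and aligned with the legs' outer faces on the other axis.

B is a table with a 614×868 mm rectangular top, 27 mm thick, top surface at z = 699 mm, supported by four round legs of 72 mm diameter, each leg's bounding box inset 11 mm from the nearest pair of top edges, running from the floor.

The table is on the floor beside the stool on its −x side.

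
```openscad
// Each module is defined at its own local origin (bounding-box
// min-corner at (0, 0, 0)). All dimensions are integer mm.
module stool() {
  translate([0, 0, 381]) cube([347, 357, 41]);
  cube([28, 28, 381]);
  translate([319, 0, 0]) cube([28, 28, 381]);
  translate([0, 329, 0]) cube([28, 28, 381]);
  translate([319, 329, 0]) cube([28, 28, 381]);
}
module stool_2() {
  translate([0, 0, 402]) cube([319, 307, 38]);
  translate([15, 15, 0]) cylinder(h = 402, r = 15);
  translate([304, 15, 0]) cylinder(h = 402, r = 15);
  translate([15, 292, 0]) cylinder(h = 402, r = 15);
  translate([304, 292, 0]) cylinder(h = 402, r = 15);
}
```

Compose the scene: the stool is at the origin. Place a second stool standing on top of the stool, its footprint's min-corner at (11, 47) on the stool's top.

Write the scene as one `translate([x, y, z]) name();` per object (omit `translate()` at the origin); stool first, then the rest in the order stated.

stool();
translate([11, 47, 422]) stool_2();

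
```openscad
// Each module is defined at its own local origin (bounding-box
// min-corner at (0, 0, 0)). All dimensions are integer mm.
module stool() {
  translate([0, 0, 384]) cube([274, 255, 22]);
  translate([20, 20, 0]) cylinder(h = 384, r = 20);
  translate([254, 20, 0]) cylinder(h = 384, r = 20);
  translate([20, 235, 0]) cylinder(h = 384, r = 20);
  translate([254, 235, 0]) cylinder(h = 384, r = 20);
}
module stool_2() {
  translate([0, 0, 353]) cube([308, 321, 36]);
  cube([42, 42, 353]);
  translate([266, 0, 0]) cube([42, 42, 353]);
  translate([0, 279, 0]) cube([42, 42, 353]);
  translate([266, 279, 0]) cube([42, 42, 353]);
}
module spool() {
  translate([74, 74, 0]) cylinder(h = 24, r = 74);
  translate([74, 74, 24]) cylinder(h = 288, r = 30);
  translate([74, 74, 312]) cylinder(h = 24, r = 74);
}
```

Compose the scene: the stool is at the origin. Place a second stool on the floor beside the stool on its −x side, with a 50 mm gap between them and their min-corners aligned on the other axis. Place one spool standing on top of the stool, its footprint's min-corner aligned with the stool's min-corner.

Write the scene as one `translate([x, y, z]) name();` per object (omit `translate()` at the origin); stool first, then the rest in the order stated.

stool();
translate([-358, 0, 0]) stool_2();
translate([0, 0, 406]) spool();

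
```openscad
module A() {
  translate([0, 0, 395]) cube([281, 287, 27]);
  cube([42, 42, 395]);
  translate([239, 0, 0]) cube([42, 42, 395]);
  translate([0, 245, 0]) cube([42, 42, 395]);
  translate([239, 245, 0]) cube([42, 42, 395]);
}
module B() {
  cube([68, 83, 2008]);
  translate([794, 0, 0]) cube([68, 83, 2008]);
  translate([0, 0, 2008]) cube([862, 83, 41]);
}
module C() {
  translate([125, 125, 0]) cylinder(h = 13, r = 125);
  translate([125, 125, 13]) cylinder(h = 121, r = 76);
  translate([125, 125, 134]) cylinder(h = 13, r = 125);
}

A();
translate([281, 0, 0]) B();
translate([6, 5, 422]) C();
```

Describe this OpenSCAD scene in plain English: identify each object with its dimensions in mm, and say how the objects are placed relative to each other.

A is a four-legged stool. The seat is 281×287 mm, 27 mm thick, top at z = 422 mm. It stands on four square legs, each 42×42 mm in cross-section, from z = 0 to the seat underside, each flush with a corner of the seat.

B is a rectangular door frame: two vertical jambs of 68×83 mm section, 2008 mm tall, with a clear opening 726 mm wide between their inner faces. A header 41 mm tall and 83 mm deep lies on top of the jambs and spans the full outside width.

C is a spool: two coaxial disc flanges of radius 125 mm and thickness 13 mm, joined by a core cylinder of radius 76 mm and height 121 mm. The lower flange rests on z = 0 and the three cylinders share a vertical axis.

The door frame is against the stool's +x side, with their −y faces flush. The spool is on top of the stool.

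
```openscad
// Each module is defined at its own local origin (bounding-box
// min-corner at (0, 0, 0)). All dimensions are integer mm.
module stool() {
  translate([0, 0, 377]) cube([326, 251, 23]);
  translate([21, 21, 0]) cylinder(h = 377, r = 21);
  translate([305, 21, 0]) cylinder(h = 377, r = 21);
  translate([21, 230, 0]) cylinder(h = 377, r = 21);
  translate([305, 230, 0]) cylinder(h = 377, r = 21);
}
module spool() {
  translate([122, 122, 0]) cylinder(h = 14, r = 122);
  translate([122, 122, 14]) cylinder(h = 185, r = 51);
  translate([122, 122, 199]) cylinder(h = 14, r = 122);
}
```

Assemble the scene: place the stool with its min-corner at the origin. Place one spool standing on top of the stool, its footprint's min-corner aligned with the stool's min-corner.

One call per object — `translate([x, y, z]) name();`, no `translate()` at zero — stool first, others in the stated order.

stool();
translate([0, 0, 400]) spool();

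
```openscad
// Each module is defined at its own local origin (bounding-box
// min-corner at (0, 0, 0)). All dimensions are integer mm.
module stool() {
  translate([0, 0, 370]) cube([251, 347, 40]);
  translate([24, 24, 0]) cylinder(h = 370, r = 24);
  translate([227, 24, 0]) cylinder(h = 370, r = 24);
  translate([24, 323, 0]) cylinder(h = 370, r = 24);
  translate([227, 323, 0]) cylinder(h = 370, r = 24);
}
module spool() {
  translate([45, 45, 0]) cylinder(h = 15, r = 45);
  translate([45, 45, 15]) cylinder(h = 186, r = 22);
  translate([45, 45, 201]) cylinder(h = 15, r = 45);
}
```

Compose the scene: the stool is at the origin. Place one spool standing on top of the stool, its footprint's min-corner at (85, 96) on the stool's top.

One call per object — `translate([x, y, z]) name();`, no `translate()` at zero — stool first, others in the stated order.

stool();
translate([85, 96, 410]) spool();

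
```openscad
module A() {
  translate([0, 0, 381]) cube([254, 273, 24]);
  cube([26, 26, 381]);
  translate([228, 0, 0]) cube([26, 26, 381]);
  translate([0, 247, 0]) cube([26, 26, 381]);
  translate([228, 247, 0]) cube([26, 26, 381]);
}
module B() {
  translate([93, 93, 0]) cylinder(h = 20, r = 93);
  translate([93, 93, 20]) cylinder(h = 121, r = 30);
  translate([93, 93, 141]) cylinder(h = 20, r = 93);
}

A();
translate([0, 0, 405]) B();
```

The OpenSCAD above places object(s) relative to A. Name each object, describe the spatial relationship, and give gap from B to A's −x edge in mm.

A is a stool. B is a spool. The spool is on top of the stool. The gap from the spool to the stool's −x edge is 0 mm.

The spool's min-x is at 0; the stool's min-x is 0; gap = 0 mm.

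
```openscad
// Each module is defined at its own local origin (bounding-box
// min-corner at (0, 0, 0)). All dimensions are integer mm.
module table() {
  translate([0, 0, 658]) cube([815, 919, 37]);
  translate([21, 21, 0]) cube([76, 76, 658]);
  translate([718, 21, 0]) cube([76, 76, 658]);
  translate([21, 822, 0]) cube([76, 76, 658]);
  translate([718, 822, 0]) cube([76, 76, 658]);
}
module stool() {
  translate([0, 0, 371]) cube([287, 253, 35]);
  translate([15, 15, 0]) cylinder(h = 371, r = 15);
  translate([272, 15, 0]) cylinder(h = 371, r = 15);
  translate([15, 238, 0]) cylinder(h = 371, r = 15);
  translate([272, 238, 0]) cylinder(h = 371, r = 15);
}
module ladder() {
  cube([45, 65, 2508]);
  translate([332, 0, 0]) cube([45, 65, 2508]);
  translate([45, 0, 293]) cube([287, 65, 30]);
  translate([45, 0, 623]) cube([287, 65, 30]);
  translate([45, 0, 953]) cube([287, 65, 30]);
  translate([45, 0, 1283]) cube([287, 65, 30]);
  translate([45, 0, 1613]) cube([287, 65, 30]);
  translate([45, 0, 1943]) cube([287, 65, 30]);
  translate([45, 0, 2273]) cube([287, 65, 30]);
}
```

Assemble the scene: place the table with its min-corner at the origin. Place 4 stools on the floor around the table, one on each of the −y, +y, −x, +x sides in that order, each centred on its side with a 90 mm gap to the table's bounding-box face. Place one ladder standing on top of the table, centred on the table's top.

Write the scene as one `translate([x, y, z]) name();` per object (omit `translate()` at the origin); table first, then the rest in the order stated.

table();
translate([264, -343, 0]) stool();
translate([264, 1009, 0]) stool();
translate([-377, 333, 0]) stool();
translate([905, 333, 0]) stool();
translate([219, 427, 695]) ladder();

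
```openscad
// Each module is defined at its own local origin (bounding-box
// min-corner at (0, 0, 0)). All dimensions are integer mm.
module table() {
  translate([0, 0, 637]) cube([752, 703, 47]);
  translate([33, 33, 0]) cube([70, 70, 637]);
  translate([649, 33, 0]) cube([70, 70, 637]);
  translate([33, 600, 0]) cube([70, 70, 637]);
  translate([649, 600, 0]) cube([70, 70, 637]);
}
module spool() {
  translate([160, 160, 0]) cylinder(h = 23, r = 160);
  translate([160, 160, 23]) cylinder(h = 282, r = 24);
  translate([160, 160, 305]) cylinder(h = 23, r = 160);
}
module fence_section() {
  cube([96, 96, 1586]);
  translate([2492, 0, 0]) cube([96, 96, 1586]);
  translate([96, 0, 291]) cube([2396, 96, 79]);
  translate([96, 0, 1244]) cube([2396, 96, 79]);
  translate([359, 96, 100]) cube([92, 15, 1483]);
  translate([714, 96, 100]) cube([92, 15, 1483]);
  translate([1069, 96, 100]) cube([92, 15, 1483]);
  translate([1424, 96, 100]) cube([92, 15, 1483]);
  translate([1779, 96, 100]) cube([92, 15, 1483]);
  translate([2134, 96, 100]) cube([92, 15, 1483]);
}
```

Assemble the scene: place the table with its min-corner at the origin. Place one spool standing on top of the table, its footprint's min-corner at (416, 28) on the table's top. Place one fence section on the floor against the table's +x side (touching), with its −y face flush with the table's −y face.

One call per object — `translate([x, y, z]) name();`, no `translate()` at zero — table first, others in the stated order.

table();
translate([416, 28, 684]) spool();
translate([752, 0, 0]) fence_section();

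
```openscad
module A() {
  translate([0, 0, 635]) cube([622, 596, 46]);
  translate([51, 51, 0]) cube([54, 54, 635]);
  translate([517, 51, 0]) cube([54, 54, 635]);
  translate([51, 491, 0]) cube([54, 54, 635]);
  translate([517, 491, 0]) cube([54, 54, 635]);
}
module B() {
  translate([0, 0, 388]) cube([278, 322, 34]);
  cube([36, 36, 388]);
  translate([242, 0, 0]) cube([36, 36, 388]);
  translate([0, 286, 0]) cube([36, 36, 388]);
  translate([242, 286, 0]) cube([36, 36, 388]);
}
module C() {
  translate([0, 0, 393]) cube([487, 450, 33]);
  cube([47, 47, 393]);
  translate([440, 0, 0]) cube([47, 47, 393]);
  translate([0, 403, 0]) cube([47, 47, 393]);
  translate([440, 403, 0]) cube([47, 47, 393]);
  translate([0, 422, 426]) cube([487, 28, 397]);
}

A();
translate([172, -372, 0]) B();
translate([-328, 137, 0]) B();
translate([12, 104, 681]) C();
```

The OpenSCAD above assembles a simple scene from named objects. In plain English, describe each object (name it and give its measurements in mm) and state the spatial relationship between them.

A is a table: top 622 mm (x) × 596 mm (y), 46 mm thick, upper face at z = 681 mm, on four 54×54 mm square legs, each inset 51 mm from the nearest pair of top edges, running from z = 0 to the bottom of the top.

B is a four-legged stool. The seat is 278×322 mm, 34 mm thick, top at z = 422 mm. It stands on four square legs, each 36×36 mm in cross-section, from z = 0 to the seat underside, each flush with a corner of the seat.

C is a chair. The seat is a 487×450×33 mm slab with its top at z = 426 mm, on four 47×47 mm corner legs (flush with the seat edges, standing on z = 0). A flat backrest 28 mm thick, 397 mm tall, spans the full seat width and rises from the seat top along its +y edge, rear face flush with the rear of the seat.

Two stools sit around the table at the −y, −x sides. The chair is on top of the table.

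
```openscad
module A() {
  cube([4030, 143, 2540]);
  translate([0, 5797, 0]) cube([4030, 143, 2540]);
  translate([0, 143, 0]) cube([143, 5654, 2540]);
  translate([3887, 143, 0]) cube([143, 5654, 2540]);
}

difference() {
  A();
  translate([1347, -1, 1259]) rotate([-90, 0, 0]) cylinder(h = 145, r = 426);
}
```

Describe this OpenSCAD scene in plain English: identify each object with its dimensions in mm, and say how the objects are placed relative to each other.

A is a box-shaped house frame (walls only): outside footprint 4030×5940 mm, wall height 2540 mm, wall thickness 143 mm. The two y-facing walls run the full x-width; the two x-facing walls fit between the inner faces of the y-facing walls.

The house frame has a circular hole of radius 426 mm through its front wall, centred at (x = 1347, z = 1259).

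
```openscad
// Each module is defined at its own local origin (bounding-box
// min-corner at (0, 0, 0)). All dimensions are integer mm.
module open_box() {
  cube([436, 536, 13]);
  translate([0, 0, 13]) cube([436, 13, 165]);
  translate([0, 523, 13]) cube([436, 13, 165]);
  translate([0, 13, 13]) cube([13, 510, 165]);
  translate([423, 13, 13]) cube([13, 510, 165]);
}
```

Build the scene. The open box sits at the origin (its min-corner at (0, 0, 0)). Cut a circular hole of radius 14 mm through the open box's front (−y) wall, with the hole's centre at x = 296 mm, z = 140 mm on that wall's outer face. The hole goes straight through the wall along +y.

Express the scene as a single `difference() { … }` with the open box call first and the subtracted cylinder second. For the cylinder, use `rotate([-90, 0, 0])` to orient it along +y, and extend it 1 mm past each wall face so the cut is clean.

difference() {
  open_box();
  translate([296, -1, 140]) rotate([-90, 0, 0]) cylinder(h = 15, r = 14);
}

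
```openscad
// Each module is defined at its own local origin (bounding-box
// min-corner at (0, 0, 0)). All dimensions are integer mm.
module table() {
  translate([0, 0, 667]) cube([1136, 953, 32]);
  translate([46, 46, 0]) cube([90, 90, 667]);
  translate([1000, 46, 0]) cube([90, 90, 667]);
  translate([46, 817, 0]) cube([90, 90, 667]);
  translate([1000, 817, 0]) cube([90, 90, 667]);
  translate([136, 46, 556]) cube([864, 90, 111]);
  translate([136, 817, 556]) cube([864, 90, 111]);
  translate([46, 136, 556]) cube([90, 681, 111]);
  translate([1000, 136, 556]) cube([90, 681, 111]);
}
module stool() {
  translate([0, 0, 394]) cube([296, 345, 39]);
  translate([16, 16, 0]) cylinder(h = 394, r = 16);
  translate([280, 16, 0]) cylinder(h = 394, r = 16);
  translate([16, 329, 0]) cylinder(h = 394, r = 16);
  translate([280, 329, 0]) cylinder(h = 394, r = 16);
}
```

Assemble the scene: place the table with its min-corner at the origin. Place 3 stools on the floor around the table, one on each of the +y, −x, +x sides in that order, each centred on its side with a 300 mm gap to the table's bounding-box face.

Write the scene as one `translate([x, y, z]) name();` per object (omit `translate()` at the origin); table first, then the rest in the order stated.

table();
translate([420, 1253, 0]) stool();
translate([-596, 304, 0]) stool();
translate([1436, 304, 0]) stool();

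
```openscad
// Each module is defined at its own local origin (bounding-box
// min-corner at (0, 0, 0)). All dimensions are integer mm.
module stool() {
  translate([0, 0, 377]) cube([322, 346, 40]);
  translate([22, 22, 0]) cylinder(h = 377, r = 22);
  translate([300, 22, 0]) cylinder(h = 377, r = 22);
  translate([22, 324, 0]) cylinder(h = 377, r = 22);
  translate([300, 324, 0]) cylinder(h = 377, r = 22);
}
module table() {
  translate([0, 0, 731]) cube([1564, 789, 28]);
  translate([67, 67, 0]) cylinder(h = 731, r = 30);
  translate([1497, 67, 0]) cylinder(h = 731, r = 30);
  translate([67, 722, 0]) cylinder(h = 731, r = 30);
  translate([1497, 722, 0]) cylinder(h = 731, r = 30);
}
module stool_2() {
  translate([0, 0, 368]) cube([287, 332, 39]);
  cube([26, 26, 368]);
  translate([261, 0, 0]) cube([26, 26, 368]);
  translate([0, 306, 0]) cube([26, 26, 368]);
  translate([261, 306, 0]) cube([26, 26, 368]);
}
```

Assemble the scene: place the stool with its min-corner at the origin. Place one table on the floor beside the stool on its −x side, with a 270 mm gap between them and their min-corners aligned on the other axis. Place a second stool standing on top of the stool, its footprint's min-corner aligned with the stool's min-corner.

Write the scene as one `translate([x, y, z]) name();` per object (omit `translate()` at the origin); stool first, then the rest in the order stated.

stool();
translate([-1834, 0, 0]) table();
translate([0, 0, 417]) stool_2();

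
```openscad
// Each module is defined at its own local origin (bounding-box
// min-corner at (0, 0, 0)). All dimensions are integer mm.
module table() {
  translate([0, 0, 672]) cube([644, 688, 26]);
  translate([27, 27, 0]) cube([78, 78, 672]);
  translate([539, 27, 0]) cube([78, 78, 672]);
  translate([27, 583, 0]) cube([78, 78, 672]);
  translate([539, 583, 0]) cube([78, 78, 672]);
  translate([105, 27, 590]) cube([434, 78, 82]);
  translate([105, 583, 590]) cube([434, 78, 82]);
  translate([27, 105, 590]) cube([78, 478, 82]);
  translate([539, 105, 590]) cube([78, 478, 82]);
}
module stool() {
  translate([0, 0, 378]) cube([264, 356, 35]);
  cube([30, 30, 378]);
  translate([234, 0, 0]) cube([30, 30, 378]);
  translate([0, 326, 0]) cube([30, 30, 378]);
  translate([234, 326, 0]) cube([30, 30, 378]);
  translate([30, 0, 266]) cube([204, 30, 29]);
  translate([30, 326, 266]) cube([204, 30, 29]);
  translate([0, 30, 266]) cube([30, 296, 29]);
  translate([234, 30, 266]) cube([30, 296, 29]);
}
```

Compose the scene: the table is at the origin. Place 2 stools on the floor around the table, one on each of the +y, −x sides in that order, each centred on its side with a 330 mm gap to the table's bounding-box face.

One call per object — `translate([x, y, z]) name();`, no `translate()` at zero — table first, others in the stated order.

table();
translate([190, 1018, 0]) stool();
translate([-594, 166, 0]) stool();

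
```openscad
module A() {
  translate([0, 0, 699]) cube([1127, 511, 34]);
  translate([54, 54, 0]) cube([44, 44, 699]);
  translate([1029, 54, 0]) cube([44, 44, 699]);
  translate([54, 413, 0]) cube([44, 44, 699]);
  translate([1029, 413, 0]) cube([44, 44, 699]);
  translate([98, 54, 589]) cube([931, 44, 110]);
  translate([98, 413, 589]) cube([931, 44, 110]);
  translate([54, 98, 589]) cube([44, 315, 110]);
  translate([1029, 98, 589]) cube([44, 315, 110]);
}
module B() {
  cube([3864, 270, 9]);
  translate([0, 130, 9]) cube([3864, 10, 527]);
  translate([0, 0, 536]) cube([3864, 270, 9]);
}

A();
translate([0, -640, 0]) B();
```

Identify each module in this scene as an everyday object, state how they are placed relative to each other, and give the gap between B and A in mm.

A is a table. B is an I-beam. The I-beam is on the floor beside the table on its −y side. The gap between the I-beam and the table is 370 mm.

The I-beam's nearest face is 370 mm from the table's −y face.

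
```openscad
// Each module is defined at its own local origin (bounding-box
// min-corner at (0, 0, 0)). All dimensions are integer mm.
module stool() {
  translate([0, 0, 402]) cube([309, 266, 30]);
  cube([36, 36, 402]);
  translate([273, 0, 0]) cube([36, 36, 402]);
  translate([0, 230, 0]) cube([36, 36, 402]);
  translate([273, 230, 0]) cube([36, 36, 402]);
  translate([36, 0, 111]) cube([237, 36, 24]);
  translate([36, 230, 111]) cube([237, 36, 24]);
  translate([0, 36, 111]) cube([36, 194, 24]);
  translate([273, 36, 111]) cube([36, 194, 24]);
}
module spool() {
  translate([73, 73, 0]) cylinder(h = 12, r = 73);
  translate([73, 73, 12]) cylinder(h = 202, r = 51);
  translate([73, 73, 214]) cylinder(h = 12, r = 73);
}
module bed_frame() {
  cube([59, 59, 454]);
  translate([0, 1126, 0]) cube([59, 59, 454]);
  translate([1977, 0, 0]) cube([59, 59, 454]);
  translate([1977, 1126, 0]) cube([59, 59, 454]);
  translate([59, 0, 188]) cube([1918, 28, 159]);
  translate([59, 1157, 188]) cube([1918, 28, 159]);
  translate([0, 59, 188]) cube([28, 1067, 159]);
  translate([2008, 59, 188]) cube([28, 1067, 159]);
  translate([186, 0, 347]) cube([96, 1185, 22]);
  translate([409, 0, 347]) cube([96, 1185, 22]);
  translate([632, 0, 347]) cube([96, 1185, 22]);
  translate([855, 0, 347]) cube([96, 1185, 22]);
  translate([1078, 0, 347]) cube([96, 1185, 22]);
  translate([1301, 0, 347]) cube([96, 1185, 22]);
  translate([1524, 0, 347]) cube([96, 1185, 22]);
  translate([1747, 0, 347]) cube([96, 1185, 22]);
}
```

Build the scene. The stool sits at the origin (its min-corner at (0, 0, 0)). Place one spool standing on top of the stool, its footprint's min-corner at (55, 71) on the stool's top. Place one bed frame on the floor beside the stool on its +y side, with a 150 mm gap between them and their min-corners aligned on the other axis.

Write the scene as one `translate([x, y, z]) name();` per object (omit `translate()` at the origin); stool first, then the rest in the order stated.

stool();
translate([55, 71, 432]) spool();
translate([0, 416, 0]) bed_frame();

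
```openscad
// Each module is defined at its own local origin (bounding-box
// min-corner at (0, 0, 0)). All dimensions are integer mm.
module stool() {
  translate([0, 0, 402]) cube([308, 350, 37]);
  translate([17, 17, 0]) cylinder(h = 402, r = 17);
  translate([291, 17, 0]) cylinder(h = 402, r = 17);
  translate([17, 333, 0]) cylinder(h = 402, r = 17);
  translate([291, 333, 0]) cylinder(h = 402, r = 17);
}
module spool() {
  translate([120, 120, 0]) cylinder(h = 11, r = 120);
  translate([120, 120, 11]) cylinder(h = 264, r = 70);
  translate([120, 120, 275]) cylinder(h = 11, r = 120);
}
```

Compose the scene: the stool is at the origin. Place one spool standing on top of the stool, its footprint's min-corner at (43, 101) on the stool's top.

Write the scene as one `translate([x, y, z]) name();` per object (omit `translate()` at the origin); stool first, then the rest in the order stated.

stool();
translate([43, 101, 439]) spool();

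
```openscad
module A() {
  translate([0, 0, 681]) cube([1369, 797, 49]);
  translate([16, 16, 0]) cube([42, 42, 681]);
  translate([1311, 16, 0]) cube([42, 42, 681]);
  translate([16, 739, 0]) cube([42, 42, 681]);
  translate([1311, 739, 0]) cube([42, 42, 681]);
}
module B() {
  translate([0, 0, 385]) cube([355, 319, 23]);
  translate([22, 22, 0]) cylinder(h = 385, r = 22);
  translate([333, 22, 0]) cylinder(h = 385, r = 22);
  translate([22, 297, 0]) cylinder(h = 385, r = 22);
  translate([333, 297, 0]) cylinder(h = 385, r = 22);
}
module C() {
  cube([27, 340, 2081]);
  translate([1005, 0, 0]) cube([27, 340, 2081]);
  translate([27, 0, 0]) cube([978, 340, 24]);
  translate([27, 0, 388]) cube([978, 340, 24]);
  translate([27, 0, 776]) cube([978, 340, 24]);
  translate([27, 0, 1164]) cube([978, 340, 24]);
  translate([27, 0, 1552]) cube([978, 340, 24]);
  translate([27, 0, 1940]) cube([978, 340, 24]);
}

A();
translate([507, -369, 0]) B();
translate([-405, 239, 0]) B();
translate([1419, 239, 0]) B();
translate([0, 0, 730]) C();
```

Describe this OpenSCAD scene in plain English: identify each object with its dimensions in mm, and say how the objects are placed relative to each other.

A is a table: top 1369 mm (x) × 797 mm (y), 49 mm thick, upper face at z = 730 mm, on four 42×42 mm square legs, each inset 16 mm from the nearest pair of top edges, running from z = 0 to the bottom of the top.

B is a four-legged stool. The seat is 355×319 mm, 23 mm thick, top at z = 408 mm. It stands on four round legs, each 44 mm in diameter, from z = 0 to the seat underside, each leg's axis is inset half a diameter from the nearest pair of seat edges (so the leg's bounding box is flush with the corner).

C is a bookshelf 1032 mm wide overall, 340 mm deep and 2081 mm tall. The two sides are 27 mm thick vertical panels. 6 horizontal shelves of 24 mm thickness span between the inner faces of the sides; the lowest shelf sits on the floor and shelves are stacked with a clear vertical gap of 364 mm between each pair.

Three stools sit around the table at the −y, −x, +x sides. The bookshelf is on top of the table.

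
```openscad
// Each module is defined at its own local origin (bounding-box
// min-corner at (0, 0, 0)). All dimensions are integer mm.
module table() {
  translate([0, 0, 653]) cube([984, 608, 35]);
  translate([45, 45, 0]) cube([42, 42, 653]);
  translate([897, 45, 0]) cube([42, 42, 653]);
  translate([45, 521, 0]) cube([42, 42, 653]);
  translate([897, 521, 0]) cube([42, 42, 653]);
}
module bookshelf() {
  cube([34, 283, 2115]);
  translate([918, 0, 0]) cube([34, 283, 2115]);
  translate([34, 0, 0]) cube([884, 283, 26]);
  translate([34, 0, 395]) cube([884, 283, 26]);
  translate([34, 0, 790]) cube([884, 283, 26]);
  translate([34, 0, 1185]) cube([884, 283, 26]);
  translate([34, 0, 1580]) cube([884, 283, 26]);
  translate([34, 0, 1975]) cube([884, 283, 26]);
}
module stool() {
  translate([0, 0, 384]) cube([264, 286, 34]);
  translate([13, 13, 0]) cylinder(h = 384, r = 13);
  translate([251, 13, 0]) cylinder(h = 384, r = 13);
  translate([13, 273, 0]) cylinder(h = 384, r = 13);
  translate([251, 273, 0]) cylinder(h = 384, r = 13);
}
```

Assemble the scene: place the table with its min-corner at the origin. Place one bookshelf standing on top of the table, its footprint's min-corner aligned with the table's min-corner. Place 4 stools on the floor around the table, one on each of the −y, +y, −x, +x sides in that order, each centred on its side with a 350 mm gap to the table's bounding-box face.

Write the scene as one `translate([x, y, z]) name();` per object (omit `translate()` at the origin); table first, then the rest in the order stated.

table();
translate([0, 0, 688]) bookshelf();
translate([360, -636, 0]) stool();
translate([360, 958, 0]) stool();
translate([-614, 161, 0]) stool();
translate([1334, 161, 0]) stool();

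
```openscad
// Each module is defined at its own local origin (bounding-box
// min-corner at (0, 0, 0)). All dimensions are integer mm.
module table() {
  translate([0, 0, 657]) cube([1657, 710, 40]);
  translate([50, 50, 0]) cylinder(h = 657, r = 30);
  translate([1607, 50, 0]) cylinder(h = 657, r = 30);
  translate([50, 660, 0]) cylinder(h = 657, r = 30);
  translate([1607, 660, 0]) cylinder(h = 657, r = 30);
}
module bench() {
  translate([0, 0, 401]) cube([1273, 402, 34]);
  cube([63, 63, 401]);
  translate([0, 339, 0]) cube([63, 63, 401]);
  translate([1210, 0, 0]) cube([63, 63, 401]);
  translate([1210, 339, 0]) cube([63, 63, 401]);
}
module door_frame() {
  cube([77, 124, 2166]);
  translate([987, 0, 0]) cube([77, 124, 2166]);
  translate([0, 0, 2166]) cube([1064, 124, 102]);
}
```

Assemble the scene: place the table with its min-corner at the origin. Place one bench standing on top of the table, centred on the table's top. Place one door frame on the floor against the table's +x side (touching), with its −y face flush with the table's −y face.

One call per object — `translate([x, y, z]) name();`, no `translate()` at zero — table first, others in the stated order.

table();
translate([192, 154, 697]) bench();
translate([1657, 0, 0]) door_frame();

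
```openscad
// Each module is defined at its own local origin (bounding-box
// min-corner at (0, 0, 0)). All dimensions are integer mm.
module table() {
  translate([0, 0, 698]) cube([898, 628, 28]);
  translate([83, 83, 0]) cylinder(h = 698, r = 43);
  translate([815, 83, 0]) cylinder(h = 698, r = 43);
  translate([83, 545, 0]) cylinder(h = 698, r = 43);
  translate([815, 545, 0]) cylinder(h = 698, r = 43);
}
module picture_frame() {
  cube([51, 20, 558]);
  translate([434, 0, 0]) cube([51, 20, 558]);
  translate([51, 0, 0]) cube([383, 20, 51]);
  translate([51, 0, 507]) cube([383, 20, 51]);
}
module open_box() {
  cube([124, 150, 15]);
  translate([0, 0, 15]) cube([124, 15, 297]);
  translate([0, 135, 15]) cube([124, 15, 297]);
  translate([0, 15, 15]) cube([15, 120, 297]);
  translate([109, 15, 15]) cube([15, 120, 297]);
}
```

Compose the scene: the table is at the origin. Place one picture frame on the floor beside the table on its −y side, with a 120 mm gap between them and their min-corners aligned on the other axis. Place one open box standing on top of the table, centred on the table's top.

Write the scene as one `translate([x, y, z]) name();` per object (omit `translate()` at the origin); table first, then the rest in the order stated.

table();
translate([0, -140, 0]) picture_frame();
translate([387, 239, 726]) open_box();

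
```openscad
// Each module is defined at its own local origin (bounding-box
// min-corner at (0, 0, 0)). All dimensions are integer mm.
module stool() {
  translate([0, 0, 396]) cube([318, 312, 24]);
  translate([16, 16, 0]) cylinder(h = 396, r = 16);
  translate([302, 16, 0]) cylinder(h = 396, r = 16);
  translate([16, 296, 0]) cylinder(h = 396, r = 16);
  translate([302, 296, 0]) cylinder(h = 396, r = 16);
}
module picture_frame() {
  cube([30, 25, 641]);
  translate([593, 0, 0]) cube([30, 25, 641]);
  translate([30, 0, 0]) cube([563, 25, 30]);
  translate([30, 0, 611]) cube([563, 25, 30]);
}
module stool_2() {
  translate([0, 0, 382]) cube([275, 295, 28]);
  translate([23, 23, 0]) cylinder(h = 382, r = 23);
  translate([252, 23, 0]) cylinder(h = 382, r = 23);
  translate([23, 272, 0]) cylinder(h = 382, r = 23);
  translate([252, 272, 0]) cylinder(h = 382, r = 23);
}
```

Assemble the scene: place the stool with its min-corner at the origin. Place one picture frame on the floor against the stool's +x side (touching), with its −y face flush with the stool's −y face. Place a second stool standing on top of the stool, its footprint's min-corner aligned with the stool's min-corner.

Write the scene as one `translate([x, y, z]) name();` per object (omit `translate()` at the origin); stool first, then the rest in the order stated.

stool();
translate([318, 0, 0]) picture_frame();
translate([0, 0, 420]) stool_2();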